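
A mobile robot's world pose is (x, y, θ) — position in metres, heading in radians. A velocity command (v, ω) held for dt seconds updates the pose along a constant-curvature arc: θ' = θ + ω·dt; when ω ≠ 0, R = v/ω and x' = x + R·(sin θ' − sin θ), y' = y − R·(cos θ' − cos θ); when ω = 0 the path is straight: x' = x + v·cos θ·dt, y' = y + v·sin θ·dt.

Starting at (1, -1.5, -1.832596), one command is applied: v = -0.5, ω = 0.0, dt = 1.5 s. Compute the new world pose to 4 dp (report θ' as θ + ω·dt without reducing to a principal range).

θ' = -1.8326 + 0.0·1.5 = -1.8326
ω = 0 → straight: x' = 1 + -0.5·cos(-1.8326)·1.5 = 1.1941
y' = -1.5 + -0.5·sin(-1.8326)·1.5 = -0.7756

(1.1941, -0.7756, -1.8326)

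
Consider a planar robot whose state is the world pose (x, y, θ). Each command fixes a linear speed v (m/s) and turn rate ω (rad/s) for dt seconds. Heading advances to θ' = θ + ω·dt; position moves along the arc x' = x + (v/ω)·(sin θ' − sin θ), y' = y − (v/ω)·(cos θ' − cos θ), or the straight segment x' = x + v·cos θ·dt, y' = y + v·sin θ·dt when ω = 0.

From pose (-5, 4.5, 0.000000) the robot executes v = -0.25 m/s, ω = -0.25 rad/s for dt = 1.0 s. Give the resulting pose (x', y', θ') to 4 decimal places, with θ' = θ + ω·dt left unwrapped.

(-5.2474, 4.5311, -0.2500)

θ' = 0.0000 + -0.25·1.0 = -0.2500
R = v/ω = -0.25/-0.25 = 1.0000
x' = -5 + 1.0000·(sin -0.2500 − sin 0.0000) = -5.2474
y' = 4.5 − 1.0000·(cos -0.2500 − cos 0.0000) = 4.5311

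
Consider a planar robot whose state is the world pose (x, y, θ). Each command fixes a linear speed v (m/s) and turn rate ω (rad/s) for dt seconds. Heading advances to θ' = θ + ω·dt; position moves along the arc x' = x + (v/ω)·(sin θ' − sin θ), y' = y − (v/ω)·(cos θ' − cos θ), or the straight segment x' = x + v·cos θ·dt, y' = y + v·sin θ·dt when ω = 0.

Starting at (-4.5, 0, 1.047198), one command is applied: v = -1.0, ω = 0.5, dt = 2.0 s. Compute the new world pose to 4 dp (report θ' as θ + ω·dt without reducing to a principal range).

θ' = 1.0472 + 0.5·2.0 = 2.0472
R = v/ω = -1.0/0.5 = -2.0000
x' = -4.5 + -2.0000·(sin 2.0472 − sin 1.0472) = -4.5453
y' = 0 − -2.0000·(cos 2.0472 − cos 1.0472) = -1.9172

(-4.5453, -1.9172, 2.0472)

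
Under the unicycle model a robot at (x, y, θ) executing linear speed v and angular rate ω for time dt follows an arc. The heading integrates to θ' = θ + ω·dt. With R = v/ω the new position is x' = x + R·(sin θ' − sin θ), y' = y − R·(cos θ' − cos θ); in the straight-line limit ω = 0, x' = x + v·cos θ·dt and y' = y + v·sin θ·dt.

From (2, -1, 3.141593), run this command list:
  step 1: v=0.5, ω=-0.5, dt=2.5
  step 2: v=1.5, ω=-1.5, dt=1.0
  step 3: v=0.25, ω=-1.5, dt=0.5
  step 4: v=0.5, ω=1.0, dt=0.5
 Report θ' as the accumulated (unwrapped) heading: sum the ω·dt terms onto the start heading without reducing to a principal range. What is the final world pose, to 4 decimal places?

(1.9864, 0.8996, 0.1416)

step 1: θ'=1.8916 (R=-1.0000) → pose (1.0510, -0.3153, 1.8916)
step 2: θ'=0.3916 (R=-1.0000) → pose (1.6183, 0.9243, 0.3916)
step 3: θ'=-0.3584 (R=-0.1667) → pose (1.7404, 0.9263, -0.3584)
step 4: θ'=0.1416 (R=0.5000) → pose (1.9864, 0.8996, 0.1416)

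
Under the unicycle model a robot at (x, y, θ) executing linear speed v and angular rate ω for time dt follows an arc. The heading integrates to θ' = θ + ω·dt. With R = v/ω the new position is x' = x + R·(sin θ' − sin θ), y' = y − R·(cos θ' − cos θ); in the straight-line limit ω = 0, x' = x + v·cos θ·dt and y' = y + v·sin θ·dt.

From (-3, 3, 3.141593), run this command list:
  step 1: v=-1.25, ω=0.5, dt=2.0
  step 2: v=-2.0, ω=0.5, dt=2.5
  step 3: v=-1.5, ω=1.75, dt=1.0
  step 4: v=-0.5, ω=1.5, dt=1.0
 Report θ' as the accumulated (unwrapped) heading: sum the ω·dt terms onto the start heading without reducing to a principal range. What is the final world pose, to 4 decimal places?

step 1: θ'=4.1416 (R=-2.5000) → pose (-0.8963, 4.1492, 4.1416)
step 2: θ'=5.3916 (R=-4.0000) → pose (-1.1499, 8.8231, 5.3916)
step 3: θ'=7.1416 (R=-0.8571) → pose (-2.4655, 8.8450, 7.1416)
step 4: θ'=8.6416 (R=-0.3333) → pose (-2.4484, 8.3909, 8.6416)

(-2.4484, 8.3909, 8.6416)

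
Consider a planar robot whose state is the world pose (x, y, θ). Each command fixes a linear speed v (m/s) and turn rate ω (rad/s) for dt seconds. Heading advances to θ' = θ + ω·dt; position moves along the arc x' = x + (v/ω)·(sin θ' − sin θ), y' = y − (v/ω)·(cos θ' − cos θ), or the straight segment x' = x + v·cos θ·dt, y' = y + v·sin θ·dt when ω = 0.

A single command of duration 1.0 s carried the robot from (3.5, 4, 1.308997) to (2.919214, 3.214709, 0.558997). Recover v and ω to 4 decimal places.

v = -1.0000, ω = -0.7500

Δθ = 0.558997 − 1.308997 = -0.750000
ω = Δθ/dt = -0.750000/1.0 = -0.7500
R = −Δy/(cos θ' − cos θ) = 1.3333
v = R·ω = 1.3333·-0.7500 = -1.0000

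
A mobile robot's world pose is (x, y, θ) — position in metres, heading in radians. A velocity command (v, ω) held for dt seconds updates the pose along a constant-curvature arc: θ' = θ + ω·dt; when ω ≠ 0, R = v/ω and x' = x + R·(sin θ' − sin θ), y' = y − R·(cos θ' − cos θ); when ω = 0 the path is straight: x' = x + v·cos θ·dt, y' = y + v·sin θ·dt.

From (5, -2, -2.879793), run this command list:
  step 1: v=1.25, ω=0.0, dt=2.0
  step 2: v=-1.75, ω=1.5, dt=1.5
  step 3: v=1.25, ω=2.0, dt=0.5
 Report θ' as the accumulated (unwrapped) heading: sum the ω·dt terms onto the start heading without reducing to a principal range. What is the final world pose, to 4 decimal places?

(3.5646, -0.6549, 0.3702)

step 1: θ'=-2.8798 (straight) → pose (2.5852, -2.6470, -2.8798)
step 2: θ'=-0.6298 (R=-1.1667) → pose (2.9704, -0.5773, -0.6298)
step 3: θ'=0.3702 (R=0.6250) → pose (3.5646, -0.6549, 0.3702)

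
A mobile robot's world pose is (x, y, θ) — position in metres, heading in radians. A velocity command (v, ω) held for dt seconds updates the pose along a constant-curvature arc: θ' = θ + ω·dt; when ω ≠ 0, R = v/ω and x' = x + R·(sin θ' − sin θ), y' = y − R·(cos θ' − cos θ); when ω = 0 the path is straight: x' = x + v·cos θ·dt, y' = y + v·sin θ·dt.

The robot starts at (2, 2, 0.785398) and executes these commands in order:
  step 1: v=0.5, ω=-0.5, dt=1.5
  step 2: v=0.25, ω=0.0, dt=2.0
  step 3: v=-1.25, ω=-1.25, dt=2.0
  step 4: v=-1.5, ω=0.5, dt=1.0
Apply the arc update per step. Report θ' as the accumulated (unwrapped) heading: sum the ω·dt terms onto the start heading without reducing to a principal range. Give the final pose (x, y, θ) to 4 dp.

(3.4006, 5.2761, -1.9646)

step 1: θ'=0.0354 (R=-1.0000) → pose (2.6717, 2.2923, 0.0354)
step 2: θ'=0.0354 (straight) → pose (3.1714, 2.3100, 0.0354)
step 3: θ'=-2.4646 (R=1.0000) → pose (2.5096, 4.0888, -2.4646)
step 4: θ'=-1.9646 (R=-3.0000) → pose (3.4006, 5.2761, -1.9646)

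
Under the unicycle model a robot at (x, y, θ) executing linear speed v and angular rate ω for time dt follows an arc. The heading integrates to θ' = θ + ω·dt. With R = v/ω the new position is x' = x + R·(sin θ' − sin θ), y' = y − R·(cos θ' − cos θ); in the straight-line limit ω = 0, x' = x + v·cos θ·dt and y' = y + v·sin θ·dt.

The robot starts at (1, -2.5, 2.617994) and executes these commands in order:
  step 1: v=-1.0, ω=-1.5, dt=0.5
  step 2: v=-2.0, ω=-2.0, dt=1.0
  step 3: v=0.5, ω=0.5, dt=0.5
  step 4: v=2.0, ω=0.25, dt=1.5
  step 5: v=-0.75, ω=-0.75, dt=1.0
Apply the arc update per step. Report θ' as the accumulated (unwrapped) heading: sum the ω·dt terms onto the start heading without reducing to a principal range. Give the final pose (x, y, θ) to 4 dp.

(2.5826, -3.3572, -0.2570)

step 1: θ'=1.8680 (R=0.6667) → pose (1.3041, -2.8821, 1.8680)
step 2: θ'=-0.1320 (R=1.0000) → pose (0.2163, -4.1663, -0.1320)
step 3: θ'=0.1180 (R=1.0000) → pose (0.4657, -4.1680, 0.1180)
step 4: θ'=0.4930 (R=8.0000) → pose (3.3100, -3.2710, 0.4930)
step 5: θ'=-0.2570 (R=1.0000) → pose (2.5826, -3.3572, -0.2570)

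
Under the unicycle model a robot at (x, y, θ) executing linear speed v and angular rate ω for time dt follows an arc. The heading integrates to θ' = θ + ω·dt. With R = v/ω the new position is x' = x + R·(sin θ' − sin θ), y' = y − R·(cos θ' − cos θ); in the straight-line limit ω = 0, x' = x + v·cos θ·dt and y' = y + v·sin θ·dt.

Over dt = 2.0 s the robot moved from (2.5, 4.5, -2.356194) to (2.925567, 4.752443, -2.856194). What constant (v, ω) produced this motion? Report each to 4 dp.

Δθ = -2.856194 − -2.356194 = -0.500000
ω = Δθ/dt = -0.500000/2.0 = -0.2500
R = Δx/(sin θ' − sin θ) = 1.0000
v = R·ω = 1.0000·-0.2500 = -0.2500

v = -0.2500, ω = -0.2500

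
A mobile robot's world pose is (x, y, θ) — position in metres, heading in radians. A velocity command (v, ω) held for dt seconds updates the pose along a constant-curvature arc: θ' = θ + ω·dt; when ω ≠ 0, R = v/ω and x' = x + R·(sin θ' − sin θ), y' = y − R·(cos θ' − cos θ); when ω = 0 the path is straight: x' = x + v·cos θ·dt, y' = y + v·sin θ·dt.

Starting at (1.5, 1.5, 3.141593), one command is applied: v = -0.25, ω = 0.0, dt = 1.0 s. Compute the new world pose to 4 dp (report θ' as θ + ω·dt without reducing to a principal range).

(1.7500, 1.5000, 3.1416)

θ' = 3.1416 + 0.0·1.0 = 3.1416
ω = 0 → straight: x' = 1.5 + -0.25·cos(3.1416)·1.0 = 1.7500
y' = 1.5 + -0.25·sin(3.1416)·1.0 = 1.5000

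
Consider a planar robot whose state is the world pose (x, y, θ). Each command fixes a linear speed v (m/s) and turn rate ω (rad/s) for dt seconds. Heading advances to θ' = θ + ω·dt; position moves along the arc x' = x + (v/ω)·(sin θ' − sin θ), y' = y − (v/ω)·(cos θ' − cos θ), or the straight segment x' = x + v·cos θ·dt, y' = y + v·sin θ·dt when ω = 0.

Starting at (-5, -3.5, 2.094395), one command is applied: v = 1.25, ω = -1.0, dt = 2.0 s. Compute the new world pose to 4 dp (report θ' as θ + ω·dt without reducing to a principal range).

θ' = 2.0944 + -1.0·2.0 = 0.0944
R = v/ω = 1.25/-1.0 = -1.2500
x' = -5 + -1.2500·(sin 0.0944 − sin 2.0944) = -4.0353
y' = -3.5 − -1.2500·(cos 0.0944 − cos 2.0944) = -1.6306

(-4.0353, -1.6306, 0.0944)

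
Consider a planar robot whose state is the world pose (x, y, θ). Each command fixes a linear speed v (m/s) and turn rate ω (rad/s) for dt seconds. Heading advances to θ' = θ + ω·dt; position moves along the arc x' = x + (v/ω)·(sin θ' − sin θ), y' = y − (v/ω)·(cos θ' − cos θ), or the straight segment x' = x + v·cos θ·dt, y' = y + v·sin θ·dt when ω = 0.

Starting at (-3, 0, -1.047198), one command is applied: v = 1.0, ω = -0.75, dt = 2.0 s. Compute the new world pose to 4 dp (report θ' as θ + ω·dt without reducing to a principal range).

θ' = -1.0472 + -0.75·2.0 = -2.5472
R = v/ω = 1.0/-0.75 = -1.3333
x' = -3 + -1.3333·(sin -2.5472 − sin -1.0472) = -3.4080
y' = 0 − -1.3333·(cos -2.5472 − cos -1.0472) = -1.7713

(-3.4080, -1.7713, -2.5472)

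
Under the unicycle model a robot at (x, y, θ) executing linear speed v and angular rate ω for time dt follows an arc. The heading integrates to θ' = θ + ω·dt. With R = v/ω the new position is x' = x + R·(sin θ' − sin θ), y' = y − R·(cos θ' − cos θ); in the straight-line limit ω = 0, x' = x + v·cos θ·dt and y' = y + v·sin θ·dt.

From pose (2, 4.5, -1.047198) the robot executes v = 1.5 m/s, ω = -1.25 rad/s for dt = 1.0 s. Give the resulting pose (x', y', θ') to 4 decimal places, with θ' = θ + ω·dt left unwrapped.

θ' = -1.0472 + -1.25·1.0 = -2.2972
R = v/ω = 1.5/-1.25 = -1.2000
x' = 2 + -1.2000·(sin -2.2972 − sin -1.0472) = 1.8579
y' = 4.5 − -1.2000·(cos -2.2972 − cos -1.0472) = 3.1030

(1.8579, 3.1030, -2.2972)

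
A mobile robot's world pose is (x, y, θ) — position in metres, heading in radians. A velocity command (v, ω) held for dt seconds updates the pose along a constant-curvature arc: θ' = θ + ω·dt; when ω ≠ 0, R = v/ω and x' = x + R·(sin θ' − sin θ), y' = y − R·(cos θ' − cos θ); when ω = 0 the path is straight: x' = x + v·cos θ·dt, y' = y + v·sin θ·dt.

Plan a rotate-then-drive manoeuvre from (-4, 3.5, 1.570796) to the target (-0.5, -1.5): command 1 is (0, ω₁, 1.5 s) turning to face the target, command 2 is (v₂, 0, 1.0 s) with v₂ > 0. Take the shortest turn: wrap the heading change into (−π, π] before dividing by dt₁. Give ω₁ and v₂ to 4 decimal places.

heading to target = atan2(-1.5−3.5, -0.5−-4) = -0.9601
Δθ = wrap(-0.9601 − 1.5708) = -2.5309; ω₁ = Δθ/dt₁ = -1.6872
distance = √((-0.5−-4)² + (-1.5−3.5)²) = 6.1033; v₂ = distance/dt₂ = 6.1033

ω₁ = -1.6872, v₂ = 6.1033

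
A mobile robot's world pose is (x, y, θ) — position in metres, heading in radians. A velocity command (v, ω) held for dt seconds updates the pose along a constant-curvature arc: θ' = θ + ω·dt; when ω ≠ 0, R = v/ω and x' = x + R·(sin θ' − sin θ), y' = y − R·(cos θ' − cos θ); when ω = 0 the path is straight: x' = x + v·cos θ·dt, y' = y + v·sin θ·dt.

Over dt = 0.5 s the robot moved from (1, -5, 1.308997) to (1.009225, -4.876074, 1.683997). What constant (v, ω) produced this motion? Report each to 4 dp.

v = 0.2500, ω = 0.7500

Δθ = 1.683997 − 1.308997 = 0.375000
ω = Δθ/dt = 0.375000/0.5 = 0.7500
R = −Δy/(cos θ' − cos θ) = 0.3333
v = R·ω = 0.3333·0.7500 = 0.2500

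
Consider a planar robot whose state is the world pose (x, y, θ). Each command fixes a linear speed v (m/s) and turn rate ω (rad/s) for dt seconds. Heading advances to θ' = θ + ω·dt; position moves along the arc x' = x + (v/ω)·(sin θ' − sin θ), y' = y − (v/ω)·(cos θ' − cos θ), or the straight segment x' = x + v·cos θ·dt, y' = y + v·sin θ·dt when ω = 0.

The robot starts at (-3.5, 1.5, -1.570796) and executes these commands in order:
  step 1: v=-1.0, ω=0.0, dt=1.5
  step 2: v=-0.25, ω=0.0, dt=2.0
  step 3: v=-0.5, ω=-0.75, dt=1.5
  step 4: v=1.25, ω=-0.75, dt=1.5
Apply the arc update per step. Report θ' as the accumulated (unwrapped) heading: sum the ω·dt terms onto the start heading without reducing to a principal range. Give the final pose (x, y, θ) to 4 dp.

step 1: θ'=-1.5708 (straight) → pose (-3.5000, 3.0000, -1.5708)
step 2: θ'=-1.5708 (straight) → pose (-3.5000, 3.5000, -1.5708)
step 3: θ'=-2.6958 (R=0.6667) → pose (-3.1208, 4.1015, -2.6958)
step 4: θ'=-3.8208 (R=-1.6667) → pose (-4.8864, 4.3085, -3.8208)

(-4.8864, 4.3085, -3.8208)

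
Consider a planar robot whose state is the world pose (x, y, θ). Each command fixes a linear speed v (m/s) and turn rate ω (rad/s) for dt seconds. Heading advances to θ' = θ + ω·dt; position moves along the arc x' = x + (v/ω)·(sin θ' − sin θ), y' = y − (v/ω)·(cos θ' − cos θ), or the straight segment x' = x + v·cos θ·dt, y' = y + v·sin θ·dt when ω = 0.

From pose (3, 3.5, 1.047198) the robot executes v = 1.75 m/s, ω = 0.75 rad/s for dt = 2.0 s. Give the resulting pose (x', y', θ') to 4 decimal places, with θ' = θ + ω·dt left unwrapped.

θ' = 1.0472 + 0.75·2.0 = 2.5472
R = v/ω = 1.75/0.75 = 2.3333
x' = 3 + 2.3333·(sin 2.5472 − sin 1.0472) = 2.2860
y' = 3.5 − 2.3333·(cos 2.5472 − cos 1.0472) = 6.5998

(2.2860, 6.5998, 2.5472)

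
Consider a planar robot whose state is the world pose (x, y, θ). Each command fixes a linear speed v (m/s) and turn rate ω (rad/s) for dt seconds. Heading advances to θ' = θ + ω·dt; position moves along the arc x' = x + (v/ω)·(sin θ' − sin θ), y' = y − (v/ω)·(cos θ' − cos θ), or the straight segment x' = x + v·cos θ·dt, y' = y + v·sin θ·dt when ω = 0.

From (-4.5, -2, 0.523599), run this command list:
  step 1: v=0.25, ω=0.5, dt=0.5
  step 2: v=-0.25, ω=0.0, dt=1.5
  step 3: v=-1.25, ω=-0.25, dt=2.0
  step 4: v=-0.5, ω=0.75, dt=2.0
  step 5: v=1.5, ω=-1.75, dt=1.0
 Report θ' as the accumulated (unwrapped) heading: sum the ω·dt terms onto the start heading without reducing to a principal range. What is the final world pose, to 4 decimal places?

(-6.4650, -3.1703, 0.0236)

step 1: θ'=0.7736 (R=0.5000) → pose (-4.4006, -1.9247, 0.7736)
step 2: θ'=0.7736 (straight) → pose (-4.6689, -2.1867, 0.7736)
step 3: θ'=0.2736 (R=5.0000) → pose (-6.8115, -3.4237, 0.2736)
step 4: θ'=1.7736 (R=-0.6667) → pose (-7.2844, -4.1999, 1.7736)
step 5: θ'=0.0236 (R=-0.8571) → pose (-6.4650, -3.1703, 0.0236)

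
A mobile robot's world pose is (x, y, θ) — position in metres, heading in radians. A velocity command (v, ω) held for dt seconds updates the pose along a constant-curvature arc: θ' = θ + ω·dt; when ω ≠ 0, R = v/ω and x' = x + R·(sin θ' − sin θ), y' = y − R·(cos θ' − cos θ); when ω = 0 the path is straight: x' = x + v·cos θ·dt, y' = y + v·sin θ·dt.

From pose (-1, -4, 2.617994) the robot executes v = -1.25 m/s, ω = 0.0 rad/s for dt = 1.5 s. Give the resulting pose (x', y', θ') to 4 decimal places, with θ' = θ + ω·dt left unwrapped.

θ' = 2.6180 + 0.0·1.5 = 2.6180
ω = 0 → straight: x' = -1 + -1.25·cos(2.6180)·1.5 = 0.6238
y' = -4 + -1.25·sin(2.6180)·1.5 = -4.9375

(0.6238, -4.9375, 2.6180)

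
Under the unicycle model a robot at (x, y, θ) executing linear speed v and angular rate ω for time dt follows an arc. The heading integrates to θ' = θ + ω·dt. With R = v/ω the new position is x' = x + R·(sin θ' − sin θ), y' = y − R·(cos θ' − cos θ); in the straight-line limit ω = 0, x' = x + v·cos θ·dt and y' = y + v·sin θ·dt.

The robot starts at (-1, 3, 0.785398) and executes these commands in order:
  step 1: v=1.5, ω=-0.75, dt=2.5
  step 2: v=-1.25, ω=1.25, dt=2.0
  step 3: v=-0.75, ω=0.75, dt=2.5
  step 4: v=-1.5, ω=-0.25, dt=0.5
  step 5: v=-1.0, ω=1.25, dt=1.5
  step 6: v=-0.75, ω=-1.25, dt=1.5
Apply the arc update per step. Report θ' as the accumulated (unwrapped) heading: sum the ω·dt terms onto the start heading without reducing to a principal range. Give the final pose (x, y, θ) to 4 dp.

(3.4923, 2.9640, 3.1604)

step 1: θ'=-1.0896 (R=-2.0000) → pose (2.1871, 2.5115, -1.0896)
step 2: θ'=1.4104 (R=-1.0000) → pose (0.3135, 2.2083, 1.4104)
step 3: θ'=3.2854 (R=-1.0000) → pose (1.4440, 1.0589, 3.2854)
step 4: θ'=3.1604 (R=6.0000) → pose (2.1910, 1.1198, 3.1604)
step 5: θ'=5.0354 (R=-0.8000) → pose (2.9346, 2.1736, 5.0354)
step 6: θ'=3.1604 (R=0.6000) → pose (3.4923, 2.9640, 3.1604)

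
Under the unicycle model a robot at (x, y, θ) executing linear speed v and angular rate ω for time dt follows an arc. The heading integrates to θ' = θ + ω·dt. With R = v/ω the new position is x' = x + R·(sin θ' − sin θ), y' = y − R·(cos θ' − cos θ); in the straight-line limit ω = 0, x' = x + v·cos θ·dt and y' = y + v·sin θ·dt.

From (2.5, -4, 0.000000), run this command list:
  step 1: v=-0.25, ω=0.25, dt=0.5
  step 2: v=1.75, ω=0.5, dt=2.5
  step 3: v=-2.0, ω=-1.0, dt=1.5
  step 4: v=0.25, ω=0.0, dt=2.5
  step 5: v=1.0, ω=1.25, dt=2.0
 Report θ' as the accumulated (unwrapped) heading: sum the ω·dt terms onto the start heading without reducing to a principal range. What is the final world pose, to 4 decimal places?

step 1: θ'=0.1250 (R=-1.0000) → pose (2.3753, -4.0078, 0.1250)
step 2: θ'=1.3750 (R=3.5000) → pose (5.3721, -1.2160, 1.3750)
step 3: θ'=-0.1250 (R=2.0000) → pose (3.1610, -2.8113, -0.1250)
step 4: θ'=-0.1250 (straight) → pose (3.7811, -2.8892, -0.1250)
step 5: θ'=2.3750 (R=0.8000) → pose (4.4358, -1.5193, 2.3750)

(4.4358, -1.5193, 2.3750)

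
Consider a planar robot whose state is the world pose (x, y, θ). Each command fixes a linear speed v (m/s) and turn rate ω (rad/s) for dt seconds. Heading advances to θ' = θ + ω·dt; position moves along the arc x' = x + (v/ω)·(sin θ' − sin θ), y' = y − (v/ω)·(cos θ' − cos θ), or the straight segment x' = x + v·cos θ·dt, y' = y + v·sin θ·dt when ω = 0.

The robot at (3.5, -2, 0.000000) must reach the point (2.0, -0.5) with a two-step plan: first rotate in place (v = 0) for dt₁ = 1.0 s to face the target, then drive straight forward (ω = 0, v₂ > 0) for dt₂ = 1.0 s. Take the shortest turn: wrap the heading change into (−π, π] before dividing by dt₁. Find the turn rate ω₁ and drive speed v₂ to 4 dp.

ω₁ = 2.3562, v₂ = 2.1213

heading to target = atan2(-0.5−-2, 2−3.5) = 2.3562
Δθ = wrap(2.3562 − 0.0000) = 2.3562; ω₁ = Δθ/dt₁ = 2.3562
distance = √((2−3.5)² + (-0.5−-2)²) = 2.1213; v₂ = distance/dt₂ = 2.1213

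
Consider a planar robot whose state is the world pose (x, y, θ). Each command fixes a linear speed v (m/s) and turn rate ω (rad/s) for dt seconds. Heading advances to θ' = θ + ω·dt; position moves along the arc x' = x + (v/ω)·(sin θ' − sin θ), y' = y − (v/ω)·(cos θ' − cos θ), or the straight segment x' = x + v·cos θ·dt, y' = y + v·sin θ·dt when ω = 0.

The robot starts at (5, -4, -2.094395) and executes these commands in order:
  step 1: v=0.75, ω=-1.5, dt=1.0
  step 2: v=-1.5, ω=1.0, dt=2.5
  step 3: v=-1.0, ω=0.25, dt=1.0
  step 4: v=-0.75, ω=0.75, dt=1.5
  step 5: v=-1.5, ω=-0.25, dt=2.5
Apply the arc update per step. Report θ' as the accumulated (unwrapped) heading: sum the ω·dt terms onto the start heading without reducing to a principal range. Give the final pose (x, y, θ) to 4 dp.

step 1: θ'=-3.5944 (R=-0.5000) → pose (4.3482, -4.1996, -3.5944)
step 2: θ'=-1.0944 (R=-1.5000) → pose (6.3375, -2.1629, -1.0944)
step 3: θ'=-0.8444 (R=-4.0000) → pose (5.7731, -1.3405, -0.8444)
step 4: θ'=0.2806 (R=-1.0000) → pose (4.7486, -1.0438, 0.2806)
step 5: θ'=-0.3444 (R=6.0000) → pose (1.0612, -0.9261, -0.3444)

(1.0612, -0.9261, -0.3444)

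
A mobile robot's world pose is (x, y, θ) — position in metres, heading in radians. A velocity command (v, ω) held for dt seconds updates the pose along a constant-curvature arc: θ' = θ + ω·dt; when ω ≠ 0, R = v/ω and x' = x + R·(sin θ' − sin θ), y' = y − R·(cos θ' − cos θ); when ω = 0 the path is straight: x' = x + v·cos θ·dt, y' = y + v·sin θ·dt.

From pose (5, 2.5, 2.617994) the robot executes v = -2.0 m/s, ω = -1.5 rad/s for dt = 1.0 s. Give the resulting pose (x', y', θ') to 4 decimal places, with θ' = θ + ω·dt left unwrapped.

θ' = 2.6180 + -1.5·1.0 = 1.1180
R = v/ω = -2.0/-1.5 = 1.3333
x' = 5 + 1.3333·(sin 1.1180 − sin 2.6180) = 5.5323
y' = 2.5 − 1.3333·(cos 1.1180 − cos 2.6180) = 0.7620

(5.5323, 0.7620, 1.1180)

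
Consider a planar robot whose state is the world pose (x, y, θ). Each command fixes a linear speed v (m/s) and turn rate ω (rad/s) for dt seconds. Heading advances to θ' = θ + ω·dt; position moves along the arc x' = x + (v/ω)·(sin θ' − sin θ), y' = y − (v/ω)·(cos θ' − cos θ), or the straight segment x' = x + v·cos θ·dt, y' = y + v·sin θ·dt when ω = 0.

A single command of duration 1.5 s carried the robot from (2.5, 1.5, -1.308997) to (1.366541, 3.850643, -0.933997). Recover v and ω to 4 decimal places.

Δθ = -0.933997 − -1.308997 = 0.375000
ω = Δθ/dt = 0.375000/1.5 = 0.2500
R = −Δy/(cos θ' − cos θ) = -7.0000
v = R·ω = -7.0000·0.2500 = -1.7500

v = -1.7500, ω = 0.2500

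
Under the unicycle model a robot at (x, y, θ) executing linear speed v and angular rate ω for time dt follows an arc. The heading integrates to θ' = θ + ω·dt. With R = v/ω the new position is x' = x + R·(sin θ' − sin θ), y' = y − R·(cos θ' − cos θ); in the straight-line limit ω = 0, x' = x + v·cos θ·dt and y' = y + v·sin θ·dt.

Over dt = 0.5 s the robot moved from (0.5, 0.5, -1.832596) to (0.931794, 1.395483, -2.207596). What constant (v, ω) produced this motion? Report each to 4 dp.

v = -2.0000, ω = -0.7500

Δθ = -2.207596 − -1.832596 = -0.375000
ω = Δθ/dt = -0.375000/0.5 = -0.7500
R = −Δy/(cos θ' − cos θ) = 2.6667
v = R·ω = 2.6667·-0.7500 = -2.0000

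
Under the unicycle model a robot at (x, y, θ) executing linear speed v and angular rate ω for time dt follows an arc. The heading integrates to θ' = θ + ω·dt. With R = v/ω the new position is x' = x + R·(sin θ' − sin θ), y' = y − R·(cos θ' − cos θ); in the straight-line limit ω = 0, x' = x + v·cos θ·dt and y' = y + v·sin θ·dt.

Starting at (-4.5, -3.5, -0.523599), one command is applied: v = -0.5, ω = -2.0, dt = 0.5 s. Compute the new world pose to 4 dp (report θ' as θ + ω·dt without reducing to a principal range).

(-4.6247, -3.2953, -1.5236)

θ' = -0.5236 + -2.0·0.5 = -1.5236
R = v/ω = -0.5/-2.0 = 0.2500
x' = -4.5 + 0.2500·(sin -1.5236 − sin -0.5236) = -4.6247
y' = -3.5 − 0.2500·(cos -1.5236 − cos -0.5236) = -3.2953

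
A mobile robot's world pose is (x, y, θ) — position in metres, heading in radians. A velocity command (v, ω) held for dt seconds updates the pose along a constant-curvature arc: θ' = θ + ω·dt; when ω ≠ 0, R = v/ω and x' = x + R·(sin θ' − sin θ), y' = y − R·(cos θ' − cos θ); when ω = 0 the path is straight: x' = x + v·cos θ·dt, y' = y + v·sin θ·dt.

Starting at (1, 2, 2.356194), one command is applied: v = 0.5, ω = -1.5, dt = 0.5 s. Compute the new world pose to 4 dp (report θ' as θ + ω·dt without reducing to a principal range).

θ' = 2.3562 + -1.5·0.5 = 1.6062
R = v/ω = 0.5/-1.5 = -0.3333
x' = 1 + -0.3333·(sin 1.6062 − sin 2.3562) = 0.9026
y' = 2 − -0.3333·(cos 1.6062 − cos 2.3562) = 2.2239

(0.9026, 2.2239, 1.6062)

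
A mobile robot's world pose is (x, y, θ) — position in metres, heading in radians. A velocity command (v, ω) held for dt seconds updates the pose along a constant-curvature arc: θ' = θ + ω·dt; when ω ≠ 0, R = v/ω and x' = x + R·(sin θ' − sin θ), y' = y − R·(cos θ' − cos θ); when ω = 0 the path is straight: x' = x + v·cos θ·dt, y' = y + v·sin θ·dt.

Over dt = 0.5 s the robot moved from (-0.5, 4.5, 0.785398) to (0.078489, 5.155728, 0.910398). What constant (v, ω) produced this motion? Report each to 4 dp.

Δθ = 0.910398 − 0.785398 = 0.125000
ω = Δθ/dt = 0.125000/0.5 = 0.2500
R = −Δy/(cos θ' − cos θ) = 7.0000
v = R·ω = 7.0000·0.2500 = 1.7500

v = 1.7500, ω = 0.2500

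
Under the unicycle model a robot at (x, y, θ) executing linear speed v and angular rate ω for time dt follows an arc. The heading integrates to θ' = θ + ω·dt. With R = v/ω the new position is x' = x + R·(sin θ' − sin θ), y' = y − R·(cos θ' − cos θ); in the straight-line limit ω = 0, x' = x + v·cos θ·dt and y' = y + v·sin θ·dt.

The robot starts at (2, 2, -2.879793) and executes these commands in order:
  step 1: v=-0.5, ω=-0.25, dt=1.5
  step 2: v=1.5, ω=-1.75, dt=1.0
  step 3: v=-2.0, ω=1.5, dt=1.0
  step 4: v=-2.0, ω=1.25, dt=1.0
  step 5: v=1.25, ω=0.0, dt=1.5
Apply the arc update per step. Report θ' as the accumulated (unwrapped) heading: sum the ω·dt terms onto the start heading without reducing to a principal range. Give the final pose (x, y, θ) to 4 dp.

step 1: θ'=-3.2548 (R=2.0000) → pose (2.7436, 2.0553, -3.2548)
step 2: θ'=-5.0048 (R=-0.8571) → pose (2.0196, 3.1541, -5.0048)
step 3: θ'=-3.5048 (R=-1.3333) → pose (2.8227, 1.5234, -3.5048)
step 4: θ'=-2.2548 (R=-1.6000) → pose (4.6312, 2.0080, -2.2548)
step 5: θ'=-2.2548 (straight) → pose (3.4464, 0.5548, -2.2548)

(3.4464, 0.5548, -2.2548)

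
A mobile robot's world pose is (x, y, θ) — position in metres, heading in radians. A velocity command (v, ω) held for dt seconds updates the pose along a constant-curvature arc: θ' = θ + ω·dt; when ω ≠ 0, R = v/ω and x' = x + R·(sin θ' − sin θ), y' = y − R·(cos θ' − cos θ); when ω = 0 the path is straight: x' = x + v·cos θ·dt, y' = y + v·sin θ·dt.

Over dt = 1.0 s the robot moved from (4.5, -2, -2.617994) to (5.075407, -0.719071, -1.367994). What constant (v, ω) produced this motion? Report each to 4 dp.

v = -1.5000, ω = 1.2500

Δθ = -1.367994 − -2.617994 = 1.250000
ω = Δθ/dt = 1.250000/1.0 = 1.2500
R = −Δy/(cos θ' − cos θ) = -1.2000
v = R·ω = -1.2000·1.2500 = -1.5000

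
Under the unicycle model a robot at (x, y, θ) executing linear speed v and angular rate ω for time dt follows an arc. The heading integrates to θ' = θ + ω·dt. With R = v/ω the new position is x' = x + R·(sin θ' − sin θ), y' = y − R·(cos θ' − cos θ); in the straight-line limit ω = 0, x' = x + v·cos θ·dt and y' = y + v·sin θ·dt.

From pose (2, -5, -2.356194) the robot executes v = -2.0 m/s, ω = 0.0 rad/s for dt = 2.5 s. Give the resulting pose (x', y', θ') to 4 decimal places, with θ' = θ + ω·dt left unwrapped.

θ' = -2.3562 + 0.0·2.5 = -2.3562
ω = 0 → straight: x' = 2 + -2.0·cos(-2.3562)·2.5 = 5.5355
y' = -5 + -2.0·sin(-2.3562)·2.5 = -1.4645

(5.5355, -1.4645, -2.3562)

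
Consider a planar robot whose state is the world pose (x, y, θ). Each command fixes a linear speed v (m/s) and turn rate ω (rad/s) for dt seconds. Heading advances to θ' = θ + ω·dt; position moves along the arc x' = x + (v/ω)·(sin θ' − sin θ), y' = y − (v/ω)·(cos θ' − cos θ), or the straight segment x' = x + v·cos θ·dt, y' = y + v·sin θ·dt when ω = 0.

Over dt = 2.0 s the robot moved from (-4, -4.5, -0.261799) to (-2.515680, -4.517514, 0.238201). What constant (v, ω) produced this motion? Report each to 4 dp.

Δθ = 0.238201 − -0.261799 = 0.500000
ω = Δθ/dt = 0.500000/2.0 = 0.2500
R = Δx/(sin θ' − sin θ) = 3.0000
v = R·ω = 3.0000·0.2500 = 0.7500

v = 0.7500, ω = 0.2500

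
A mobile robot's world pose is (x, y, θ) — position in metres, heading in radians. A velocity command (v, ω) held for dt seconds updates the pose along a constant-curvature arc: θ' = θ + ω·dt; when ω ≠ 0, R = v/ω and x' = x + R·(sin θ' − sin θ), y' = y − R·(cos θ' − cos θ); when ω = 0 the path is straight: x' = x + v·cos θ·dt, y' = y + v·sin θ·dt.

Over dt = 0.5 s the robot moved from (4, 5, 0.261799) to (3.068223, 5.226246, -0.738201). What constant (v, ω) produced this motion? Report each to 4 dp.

Δθ = -0.738201 − 0.261799 = -1.000000
ω = Δθ/dt = -1.000000/0.5 = -2.0000
R = Δx/(sin θ' − sin θ) = 1.0000
v = R·ω = 1.0000·-2.0000 = -2.0000

v = -2.0000, ω = -2.0000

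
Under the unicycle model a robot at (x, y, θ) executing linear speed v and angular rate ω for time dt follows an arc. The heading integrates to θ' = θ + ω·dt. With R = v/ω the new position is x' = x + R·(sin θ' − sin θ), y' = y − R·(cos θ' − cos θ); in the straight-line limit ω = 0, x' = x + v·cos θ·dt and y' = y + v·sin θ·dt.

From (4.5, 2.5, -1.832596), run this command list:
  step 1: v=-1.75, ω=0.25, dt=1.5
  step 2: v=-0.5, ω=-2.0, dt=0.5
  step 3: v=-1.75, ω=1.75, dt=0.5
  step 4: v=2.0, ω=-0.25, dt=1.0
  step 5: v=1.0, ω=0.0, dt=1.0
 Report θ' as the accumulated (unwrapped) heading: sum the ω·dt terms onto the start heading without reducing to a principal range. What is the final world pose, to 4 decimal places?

step 1: θ'=-1.4576 (R=-7.0000) → pose (4.6937, 5.1024, -1.4576)
step 2: θ'=-2.4576 (R=0.2500) → pose (4.7841, 5.3244, -2.4576)
step 3: θ'=-1.5826 (R=-1.0000) → pose (5.1522, 6.0877, -1.5826)
step 4: θ'=-1.8326 (R=-8.0000) → pose (4.8801, 4.1115, -1.8326)
step 5: θ'=-1.8326 (straight) → pose (4.6213, 3.1456, -1.8326)

(4.6213, 3.1456, -1.8326)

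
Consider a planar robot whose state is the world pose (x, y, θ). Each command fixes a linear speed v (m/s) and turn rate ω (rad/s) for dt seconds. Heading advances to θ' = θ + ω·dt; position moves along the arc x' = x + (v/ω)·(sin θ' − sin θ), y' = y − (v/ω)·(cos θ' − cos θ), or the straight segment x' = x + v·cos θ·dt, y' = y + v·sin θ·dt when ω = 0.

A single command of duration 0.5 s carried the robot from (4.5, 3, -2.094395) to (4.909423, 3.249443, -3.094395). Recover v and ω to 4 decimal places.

v = -1.0000, ω = -2.0000

Δθ = -3.094395 − -2.094395 = -1.000000
ω = Δθ/dt = -1.000000/0.5 = -2.0000
R = Δx/(sin θ' − sin θ) = 0.5000
v = R·ω = 0.5000·-2.0000 = -1.0000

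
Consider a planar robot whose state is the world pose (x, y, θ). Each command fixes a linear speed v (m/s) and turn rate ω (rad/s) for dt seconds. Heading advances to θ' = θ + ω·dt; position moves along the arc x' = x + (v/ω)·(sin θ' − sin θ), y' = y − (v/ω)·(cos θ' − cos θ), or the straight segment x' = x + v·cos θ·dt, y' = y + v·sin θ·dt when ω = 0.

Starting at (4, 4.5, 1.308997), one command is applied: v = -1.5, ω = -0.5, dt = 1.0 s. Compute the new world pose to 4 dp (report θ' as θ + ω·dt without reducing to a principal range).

(3.2730, 3.2058, 0.8090)

θ' = 1.3090 + -0.5·1.0 = 0.8090
R = v/ω = -1.5/-0.5 = 3.0000
x' = 4 + 3.0000·(sin 0.8090 − sin 1.3090) = 3.2730
y' = 4.5 − 3.0000·(cos 0.8090 − cos 1.3090) = 3.2058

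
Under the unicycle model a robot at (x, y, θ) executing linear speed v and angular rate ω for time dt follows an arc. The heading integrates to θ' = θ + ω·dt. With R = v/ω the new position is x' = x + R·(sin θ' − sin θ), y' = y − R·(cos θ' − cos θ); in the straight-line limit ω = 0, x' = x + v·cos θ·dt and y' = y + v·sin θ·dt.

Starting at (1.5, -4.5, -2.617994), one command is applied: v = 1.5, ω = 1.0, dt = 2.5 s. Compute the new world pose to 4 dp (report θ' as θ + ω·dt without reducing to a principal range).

θ' = -2.6180 + 1.0·2.5 = -0.1180
R = v/ω = 1.5/1.0 = 1.5000
x' = 1.5 + 1.5000·(sin -0.1180 − sin -2.6180) = 2.0734
y' = -4.5 − 1.5000·(cos -0.1180 − cos -2.6180) = -7.2886

(2.0734, -7.2886, -0.1180)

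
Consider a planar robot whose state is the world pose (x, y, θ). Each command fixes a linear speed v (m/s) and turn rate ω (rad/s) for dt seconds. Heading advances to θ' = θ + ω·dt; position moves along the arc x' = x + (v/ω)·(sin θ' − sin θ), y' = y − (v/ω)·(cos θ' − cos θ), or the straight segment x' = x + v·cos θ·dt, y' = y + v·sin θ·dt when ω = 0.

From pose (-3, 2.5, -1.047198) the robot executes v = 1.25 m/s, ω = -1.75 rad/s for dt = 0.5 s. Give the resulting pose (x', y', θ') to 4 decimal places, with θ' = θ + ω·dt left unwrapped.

(-2.9480, 1.8970, -1.9222)

θ' = -1.0472 + -1.75·0.5 = -1.9222
R = v/ω = 1.25/-1.75 = -0.7143
x' = -3 + -0.7143·(sin -1.9222 − sin -1.0472) = -2.9480
y' = 2.5 − -0.7143·(cos -1.9222 − cos -1.0472) = 1.8970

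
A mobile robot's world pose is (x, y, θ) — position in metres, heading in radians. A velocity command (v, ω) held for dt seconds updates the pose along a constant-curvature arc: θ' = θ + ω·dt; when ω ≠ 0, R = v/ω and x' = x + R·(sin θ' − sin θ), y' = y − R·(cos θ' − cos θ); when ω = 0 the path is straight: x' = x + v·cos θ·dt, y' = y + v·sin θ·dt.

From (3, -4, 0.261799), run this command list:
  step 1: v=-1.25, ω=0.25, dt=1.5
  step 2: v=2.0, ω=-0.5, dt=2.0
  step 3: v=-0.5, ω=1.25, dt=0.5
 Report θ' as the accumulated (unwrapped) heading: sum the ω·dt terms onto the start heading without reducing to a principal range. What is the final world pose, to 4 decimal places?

(4.8749, -4.2741, 0.2618)

step 1: θ'=0.6368 (R=-5.0000) → pose (1.3210, -4.8096, 0.6368)
step 2: θ'=-0.3632 (R=-4.0000) → pose (5.1205, -4.2866, -0.3632)
step 3: θ'=0.2618 (R=-0.4000) → pose (4.8749, -4.2741, 0.2618)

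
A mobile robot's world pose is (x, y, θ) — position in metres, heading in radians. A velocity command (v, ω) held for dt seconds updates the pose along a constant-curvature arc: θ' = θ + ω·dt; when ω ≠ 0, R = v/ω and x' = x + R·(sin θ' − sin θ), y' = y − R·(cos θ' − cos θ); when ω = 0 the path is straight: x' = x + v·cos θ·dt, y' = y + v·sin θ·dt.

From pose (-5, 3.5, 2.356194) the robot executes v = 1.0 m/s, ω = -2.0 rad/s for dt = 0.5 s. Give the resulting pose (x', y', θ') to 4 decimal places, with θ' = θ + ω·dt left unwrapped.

θ' = 2.3562 + -2.0·0.5 = 1.3562
R = v/ω = 1.0/-2.0 = -0.5000
x' = -5 + -0.5000·(sin 1.3562 − sin 2.3562) = -5.1350
y' = 3.5 − -0.5000·(cos 1.3562 − cos 2.3562) = 3.9600

(-5.1350, 3.9600, 1.3562)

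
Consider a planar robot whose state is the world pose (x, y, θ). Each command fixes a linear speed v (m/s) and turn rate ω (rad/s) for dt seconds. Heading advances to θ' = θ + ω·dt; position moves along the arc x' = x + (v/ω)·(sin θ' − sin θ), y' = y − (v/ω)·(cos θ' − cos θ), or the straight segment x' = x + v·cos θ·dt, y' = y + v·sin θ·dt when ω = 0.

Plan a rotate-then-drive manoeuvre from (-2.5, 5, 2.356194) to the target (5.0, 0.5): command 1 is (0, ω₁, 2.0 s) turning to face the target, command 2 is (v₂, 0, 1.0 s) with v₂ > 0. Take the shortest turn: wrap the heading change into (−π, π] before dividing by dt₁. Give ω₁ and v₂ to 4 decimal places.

heading to target = atan2(0.5−5, 5−-2.5) = -0.5404
Δθ = wrap(-0.5404 − 2.3562) = -2.8966; ω₁ = Δθ/dt₁ = -1.4483
distance = √((5−-2.5)² + (0.5−5)²) = 8.7464; v₂ = distance/dt₂ = 8.7464

ω₁ = -1.4483, v₂ = 8.7464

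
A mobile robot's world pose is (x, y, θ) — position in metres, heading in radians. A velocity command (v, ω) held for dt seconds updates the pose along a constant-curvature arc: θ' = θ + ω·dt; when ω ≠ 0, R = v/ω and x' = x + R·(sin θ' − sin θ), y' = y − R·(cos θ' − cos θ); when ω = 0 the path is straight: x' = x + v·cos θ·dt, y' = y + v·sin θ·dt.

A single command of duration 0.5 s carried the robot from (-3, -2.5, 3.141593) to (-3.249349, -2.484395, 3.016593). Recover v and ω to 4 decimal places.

v = 0.5000, ω = -0.2500

Δθ = 3.016593 − 3.141593 = -0.125000
ω = Δθ/dt = -0.125000/0.5 = -0.2500
R = Δx/(sin θ' − sin θ) = -2.0000
v = R·ω = -2.0000·-0.2500 = 0.5000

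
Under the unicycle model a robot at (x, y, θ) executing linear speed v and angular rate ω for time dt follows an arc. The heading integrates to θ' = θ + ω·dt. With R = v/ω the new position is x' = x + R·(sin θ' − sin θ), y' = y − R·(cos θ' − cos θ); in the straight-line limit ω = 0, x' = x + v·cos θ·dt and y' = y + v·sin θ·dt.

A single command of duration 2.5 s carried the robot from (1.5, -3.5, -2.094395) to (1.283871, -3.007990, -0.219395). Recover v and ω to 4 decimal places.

v = -0.2500, ω = 0.7500

Δθ = -0.219395 − -2.094395 = 1.875000
ω = Δθ/dt = 1.875000/2.5 = 0.7500
R = −Δy/(cos θ' − cos θ) = -0.3333
v = R·ω = -0.3333·0.7500 = -0.2500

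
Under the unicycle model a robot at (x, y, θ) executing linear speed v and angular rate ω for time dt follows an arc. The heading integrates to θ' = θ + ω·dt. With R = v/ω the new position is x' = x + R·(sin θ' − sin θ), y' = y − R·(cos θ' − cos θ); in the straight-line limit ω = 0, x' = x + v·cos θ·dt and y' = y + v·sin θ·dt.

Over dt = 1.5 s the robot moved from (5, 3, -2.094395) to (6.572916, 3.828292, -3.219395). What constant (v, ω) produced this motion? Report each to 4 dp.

v = -1.2500, ω = -0.7500

Δθ = -3.219395 − -2.094395 = -1.125000
ω = Δθ/dt = -1.125000/1.5 = -0.7500
R = Δx/(sin θ' − sin θ) = 1.6667
v = R·ω = 1.6667·-0.7500 = -1.2500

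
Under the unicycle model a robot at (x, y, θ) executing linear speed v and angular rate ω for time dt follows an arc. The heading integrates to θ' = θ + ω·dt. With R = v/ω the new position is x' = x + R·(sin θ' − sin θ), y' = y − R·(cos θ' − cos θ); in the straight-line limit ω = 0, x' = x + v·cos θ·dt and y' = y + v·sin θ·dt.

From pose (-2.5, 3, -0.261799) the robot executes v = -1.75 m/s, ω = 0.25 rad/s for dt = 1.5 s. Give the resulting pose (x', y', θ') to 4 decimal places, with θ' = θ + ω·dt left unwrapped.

θ' = -0.2618 + 0.25·1.5 = 0.1132
R = v/ω = -1.75/0.25 = -7.0000
x' = -2.5 + -7.0000·(sin 0.1132 − sin -0.2618) = -5.1024
y' = 3 − -7.0000·(cos 0.1132 − cos -0.2618) = 3.1937

(-5.1024, 3.1937, 0.1132)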